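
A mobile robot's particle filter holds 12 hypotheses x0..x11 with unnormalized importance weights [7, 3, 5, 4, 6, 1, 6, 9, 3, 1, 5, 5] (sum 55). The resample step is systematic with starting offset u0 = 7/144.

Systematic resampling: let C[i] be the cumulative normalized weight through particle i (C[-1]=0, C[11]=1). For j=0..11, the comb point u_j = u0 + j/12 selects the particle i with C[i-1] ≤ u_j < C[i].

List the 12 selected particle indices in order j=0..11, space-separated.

0 1 2 3 4 5 6 7 7 8 10 11

C = [7/55, 2/11, 3/11, 19/55, 5/11, 26/55, 32/55, 41/55, 4/5, 9/11, 10/11, 1]
j=0: u_0=7/144 ∈ [0, 7/55) → index 0
j=1: u_1=19/144 ∈ [7/55, 2/11) → index 1
j=2: u_2=31/144 ∈ [2/11, 3/11) → index 2
j=3: u_3=43/144 ∈ [3/11, 19/55) → index 3
j=4: u_4=55/144 ∈ [19/55, 5/11) → index 4
j=5: u_5=67/144 ∈ [5/11, 26/55) → index 5
j=6: u_6=79/144 ∈ [26/55, 32/55) → index 6
j=7: u_7=91/144 ∈ [32/55, 41/55) → index 7
j=8: u_8=103/144 ∈ [32/55, 41/55) → index 7
j=9: u_9=115/144 ∈ [41/55, 4/5) → index 8
j=10: u_10=127/144 ∈ [9/11, 10/11) → index 10
j=11: u_11=139/144 ∈ [10/11, 1) → index 11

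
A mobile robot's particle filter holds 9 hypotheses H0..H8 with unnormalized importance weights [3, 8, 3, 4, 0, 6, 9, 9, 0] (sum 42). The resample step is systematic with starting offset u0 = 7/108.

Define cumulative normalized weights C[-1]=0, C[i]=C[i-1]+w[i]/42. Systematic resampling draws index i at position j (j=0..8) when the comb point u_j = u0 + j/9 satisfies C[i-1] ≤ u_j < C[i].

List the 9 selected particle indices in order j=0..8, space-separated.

0 1 2 3 5 6 6 7 7

C = [1/14, 11/42, 1/3, 3/7, 3/7, 4/7, 11/14, 1, 1]
j=0: u_0=7/108 ∈ [0, 1/14) → index 0
j=1: u_1=19/108 ∈ [1/14, 11/42) → index 1
j=2: u_2=31/108 ∈ [11/42, 1/3) → index 2
j=3: u_3=43/108 ∈ [1/3, 3/7) → index 3
j=4: u_4=55/108 ∈ [3/7, 4/7) → index 5
j=5: u_5=67/108 ∈ [4/7, 11/14) → index 6
j=6: u_6=79/108 ∈ [4/7, 11/14) → index 6
j=7: u_7=91/108 ∈ [11/14, 1) → index 7
j=8: u_8=103/108 ∈ [11/14, 1) → index 7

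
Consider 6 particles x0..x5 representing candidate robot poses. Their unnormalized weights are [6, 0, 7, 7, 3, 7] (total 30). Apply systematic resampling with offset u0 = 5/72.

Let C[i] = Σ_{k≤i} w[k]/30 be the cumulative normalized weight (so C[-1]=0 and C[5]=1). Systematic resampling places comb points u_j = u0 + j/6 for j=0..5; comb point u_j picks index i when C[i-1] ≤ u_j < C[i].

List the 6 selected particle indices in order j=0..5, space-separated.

C = [1/5, 1/5, 13/30, 2/3, 23/30, 1]
j=0: u_0=5/72 ∈ [0, 1/5) → index 0
j=1: u_1=17/72 ∈ [1/5, 13/30) → index 2
j=2: u_2=29/72 ∈ [1/5, 13/30) → index 2
j=3: u_3=41/72 ∈ [13/30, 2/3) → index 3
j=4: u_4=53/72 ∈ [2/3, 23/30) → index 4
j=5: u_5=65/72 ∈ [23/30, 1) → index 5

0 2 2 3 4 5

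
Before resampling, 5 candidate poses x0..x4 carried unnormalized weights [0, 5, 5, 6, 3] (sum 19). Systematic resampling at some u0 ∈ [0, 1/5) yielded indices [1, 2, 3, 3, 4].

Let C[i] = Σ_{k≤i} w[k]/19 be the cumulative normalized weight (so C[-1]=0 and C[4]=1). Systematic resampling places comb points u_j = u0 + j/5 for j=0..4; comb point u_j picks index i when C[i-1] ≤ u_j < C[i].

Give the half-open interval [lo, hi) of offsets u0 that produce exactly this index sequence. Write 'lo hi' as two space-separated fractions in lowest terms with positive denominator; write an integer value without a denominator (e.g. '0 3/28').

C = [0, 5/19, 10/19, 16/19, 1]
j=0 picked index 1: u0 ∈ [0, 5/19)
j=1 picked index 2: u0 ∈ [6/95, 31/95)
j=2 picked index 3: u0 ∈ [12/95, 42/95)
j=3 picked index 3: u0 ∈ [-7/95, 23/95)
j=4 picked index 4: u0 ∈ [4/95, 1/5)
intersection: [12/95, 1/5)

12/95 1/5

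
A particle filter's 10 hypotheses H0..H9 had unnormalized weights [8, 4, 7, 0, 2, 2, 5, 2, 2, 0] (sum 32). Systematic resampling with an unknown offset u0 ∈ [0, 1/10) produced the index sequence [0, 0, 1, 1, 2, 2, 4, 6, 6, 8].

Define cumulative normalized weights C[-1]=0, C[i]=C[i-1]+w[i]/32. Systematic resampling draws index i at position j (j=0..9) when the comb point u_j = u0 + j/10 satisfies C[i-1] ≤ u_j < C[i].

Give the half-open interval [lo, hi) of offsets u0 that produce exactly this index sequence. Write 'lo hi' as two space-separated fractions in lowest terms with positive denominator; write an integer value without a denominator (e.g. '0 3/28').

C = [1/4, 3/8, 19/32, 19/32, 21/32, 23/32, 7/8, 15/16, 1, 1]
j=0 picked index 0: u0 ∈ [0, 1/4)
j=1 picked index 0: u0 ∈ [-1/10, 3/20)
j=2 picked index 1: u0 ∈ [1/20, 7/40)
j=3 picked index 1: u0 ∈ [-1/20, 3/40)
j=4 picked index 2: u0 ∈ [-1/40, 31/160)
j=5 picked index 2: u0 ∈ [-1/8, 3/32)
j=6 picked index 4: u0 ∈ [-1/160, 9/160)
j=7 picked index 6: u0 ∈ [3/160, 7/40)
j=8 picked index 6: u0 ∈ [-13/160, 3/40)
j=9 picked index 8: u0 ∈ [3/80, 1/10)
intersection: [1/20, 9/160)

1/20 9/160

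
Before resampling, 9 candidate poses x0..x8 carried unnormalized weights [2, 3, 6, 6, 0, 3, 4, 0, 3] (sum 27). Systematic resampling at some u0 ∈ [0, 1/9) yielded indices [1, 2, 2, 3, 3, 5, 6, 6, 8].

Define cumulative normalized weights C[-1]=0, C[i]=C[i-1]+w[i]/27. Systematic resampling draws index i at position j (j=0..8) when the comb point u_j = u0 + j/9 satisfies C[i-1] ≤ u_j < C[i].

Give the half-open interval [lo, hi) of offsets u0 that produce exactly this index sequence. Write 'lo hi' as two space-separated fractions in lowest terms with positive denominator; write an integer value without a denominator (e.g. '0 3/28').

2/27 1/9

C = [2/27, 5/27, 11/27, 17/27, 17/27, 20/27, 8/9, 8/9, 1]
j=0 picked index 1: u0 ∈ [2/27, 5/27)
j=1 picked index 2: u0 ∈ [2/27, 8/27)
j=2 picked index 2: u0 ∈ [-1/27, 5/27)
j=3 picked index 3: u0 ∈ [2/27, 8/27)
j=4 picked index 3: u0 ∈ [-1/27, 5/27)
j=5 picked index 5: u0 ∈ [2/27, 5/27)
j=6 picked index 6: u0 ∈ [2/27, 2/9)
j=7 picked index 6: u0 ∈ [-1/27, 1/9)
j=8 picked index 8: u0 ∈ [0, 1/9)
intersection: [2/27, 1/9)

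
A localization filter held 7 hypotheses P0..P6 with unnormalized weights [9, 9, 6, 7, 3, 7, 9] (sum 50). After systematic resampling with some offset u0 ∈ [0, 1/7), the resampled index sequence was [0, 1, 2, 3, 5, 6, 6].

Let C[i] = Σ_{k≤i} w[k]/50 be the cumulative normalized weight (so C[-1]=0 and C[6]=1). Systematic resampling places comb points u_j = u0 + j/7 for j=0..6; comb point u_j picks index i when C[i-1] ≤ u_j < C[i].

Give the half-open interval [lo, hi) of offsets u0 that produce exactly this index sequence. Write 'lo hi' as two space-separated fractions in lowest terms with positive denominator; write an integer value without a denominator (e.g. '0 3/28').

19/175 1/7

C = [9/50, 9/25, 12/25, 31/50, 17/25, 41/50, 1]
j=0 picked index 0: u0 ∈ [0, 9/50)
j=1 picked index 1: u0 ∈ [13/350, 38/175)
j=2 picked index 2: u0 ∈ [13/175, 34/175)
j=3 picked index 3: u0 ∈ [9/175, 67/350)
j=4 picked index 5: u0 ∈ [19/175, 87/350)
j=5 picked index 6: u0 ∈ [37/350, 2/7)
j=6 picked index 6: u0 ∈ [-13/350, 1/7)
intersection: [19/175, 1/7)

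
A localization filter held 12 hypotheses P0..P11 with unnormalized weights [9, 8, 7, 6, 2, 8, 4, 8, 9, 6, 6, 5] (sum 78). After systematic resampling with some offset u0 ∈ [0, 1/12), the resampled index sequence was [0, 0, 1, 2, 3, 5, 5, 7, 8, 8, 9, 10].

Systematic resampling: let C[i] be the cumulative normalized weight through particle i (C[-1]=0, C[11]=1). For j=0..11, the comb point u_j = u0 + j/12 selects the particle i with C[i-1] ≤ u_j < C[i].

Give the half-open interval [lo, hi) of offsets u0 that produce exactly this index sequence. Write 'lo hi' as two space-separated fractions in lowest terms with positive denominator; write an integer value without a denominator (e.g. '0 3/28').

C = [3/26, 17/78, 4/13, 5/13, 16/39, 20/39, 22/39, 2/3, 61/78, 67/78, 73/78, 1]
j=0 picked index 0: u0 ∈ [0, 3/26)
j=1 picked index 0: u0 ∈ [-1/12, 5/156)
j=2 picked index 1: u0 ∈ [-2/39, 2/39)
j=3 picked index 2: u0 ∈ [-5/156, 3/52)
j=4 picked index 3: u0 ∈ [-1/39, 2/39)
j=5 picked index 5: u0 ∈ [-1/156, 5/52)
j=6 picked index 5: u0 ∈ [-7/78, 1/78)
j=7 picked index 7: u0 ∈ [-1/52, 1/12)
j=8 picked index 8: u0 ∈ [0, 3/26)
j=9 picked index 8: u0 ∈ [-1/12, 5/156)
j=10 picked index 9: u0 ∈ [-2/39, 1/39)
j=11 picked index 10: u0 ∈ [-3/52, 1/52)
intersection: [0, 1/78)

0 1/78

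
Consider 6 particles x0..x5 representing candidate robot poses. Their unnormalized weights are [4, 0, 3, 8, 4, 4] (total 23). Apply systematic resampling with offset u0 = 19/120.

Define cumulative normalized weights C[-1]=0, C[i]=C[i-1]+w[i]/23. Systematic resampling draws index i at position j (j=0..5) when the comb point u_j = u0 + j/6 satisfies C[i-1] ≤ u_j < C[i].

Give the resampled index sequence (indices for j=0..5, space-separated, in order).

0 3 3 4 4 5

C = [4/23, 4/23, 7/23, 15/23, 19/23, 1]
j=0: u_0=19/120 ∈ [0, 4/23) → index 0
j=1: u_1=13/40 ∈ [7/23, 15/23) → index 3
j=2: u_2=59/120 ∈ [7/23, 15/23) → index 3
j=3: u_3=79/120 ∈ [15/23, 19/23) → index 4
j=4: u_4=33/40 ∈ [15/23, 19/23) → index 4
j=5: u_5=119/120 ∈ [19/23, 1) → index 5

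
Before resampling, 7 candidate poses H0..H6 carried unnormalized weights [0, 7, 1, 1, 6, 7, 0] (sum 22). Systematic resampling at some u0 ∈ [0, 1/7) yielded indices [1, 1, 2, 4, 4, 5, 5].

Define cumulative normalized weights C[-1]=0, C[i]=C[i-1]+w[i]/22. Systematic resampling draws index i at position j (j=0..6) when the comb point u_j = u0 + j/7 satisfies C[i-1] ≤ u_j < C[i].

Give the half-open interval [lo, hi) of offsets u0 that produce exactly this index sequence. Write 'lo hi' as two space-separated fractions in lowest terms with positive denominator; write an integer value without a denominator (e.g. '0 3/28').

C = [0, 7/22, 4/11, 9/22, 15/22, 1, 1]
j=0 picked index 1: u0 ∈ [0, 7/22)
j=1 picked index 1: u0 ∈ [-1/7, 27/154)
j=2 picked index 2: u0 ∈ [5/154, 6/77)
j=3 picked index 4: u0 ∈ [-3/154, 39/154)
j=4 picked index 4: u0 ∈ [-25/154, 17/154)
j=5 picked index 5: u0 ∈ [-5/154, 2/7)
j=6 picked index 5: u0 ∈ [-27/154, 1/7)
intersection: [5/154, 6/77)

5/154 6/77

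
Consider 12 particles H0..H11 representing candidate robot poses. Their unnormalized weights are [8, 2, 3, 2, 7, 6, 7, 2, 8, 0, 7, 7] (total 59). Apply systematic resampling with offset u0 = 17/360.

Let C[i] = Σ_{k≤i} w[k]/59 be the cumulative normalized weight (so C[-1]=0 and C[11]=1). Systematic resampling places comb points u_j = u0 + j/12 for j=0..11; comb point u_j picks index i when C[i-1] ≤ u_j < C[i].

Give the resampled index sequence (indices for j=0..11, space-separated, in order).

0 0 2 4 5 5 6 8 8 10 10 11

C = [8/59, 10/59, 13/59, 15/59, 22/59, 28/59, 35/59, 37/59, 45/59, 45/59, 52/59, 1]
j=0: u_0=17/360 ∈ [0, 8/59) → index 0
j=1: u_1=47/360 ∈ [0, 8/59) → index 0
j=2: u_2=77/360 ∈ [10/59, 13/59) → index 2
j=3: u_3=107/360 ∈ [15/59, 22/59) → index 4
j=4: u_4=137/360 ∈ [22/59, 28/59) → index 5
j=5: u_5=167/360 ∈ [22/59, 28/59) → index 5
j=6: u_6=197/360 ∈ [28/59, 35/59) → index 6
j=7: u_7=227/360 ∈ [37/59, 45/59) → index 8
j=8: u_8=257/360 ∈ [37/59, 45/59) → index 8
j=9: u_9=287/360 ∈ [45/59, 52/59) → index 10
j=10: u_10=317/360 ∈ [45/59, 52/59) → index 10
j=11: u_11=347/360 ∈ [52/59, 1) → index 11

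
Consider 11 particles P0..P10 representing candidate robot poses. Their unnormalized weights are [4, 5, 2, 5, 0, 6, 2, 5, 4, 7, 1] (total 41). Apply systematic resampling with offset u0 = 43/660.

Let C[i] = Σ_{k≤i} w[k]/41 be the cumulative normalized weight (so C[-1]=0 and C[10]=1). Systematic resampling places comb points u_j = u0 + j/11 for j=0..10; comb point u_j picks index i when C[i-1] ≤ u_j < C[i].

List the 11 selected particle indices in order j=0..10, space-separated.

C = [4/41, 9/41, 11/41, 16/41, 16/41, 22/41, 24/41, 29/41, 33/41, 40/41, 1]
j=0: u_0=43/660 ∈ [0, 4/41) → index 0
j=1: u_1=103/660 ∈ [4/41, 9/41) → index 1
j=2: u_2=163/660 ∈ [9/41, 11/41) → index 2
j=3: u_3=223/660 ∈ [11/41, 16/41) → index 3
j=4: u_4=283/660 ∈ [16/41, 22/41) → index 5
j=5: u_5=343/660 ∈ [16/41, 22/41) → index 5
j=6: u_6=403/660 ∈ [24/41, 29/41) → index 7
j=7: u_7=463/660 ∈ [24/41, 29/41) → index 7
j=8: u_8=523/660 ∈ [29/41, 33/41) → index 8
j=9: u_9=53/60 ∈ [33/41, 40/41) → index 9
j=10: u_10=643/660 ∈ [33/41, 40/41) → index 9

0 1 2 3 5 5 7 7 8 9 9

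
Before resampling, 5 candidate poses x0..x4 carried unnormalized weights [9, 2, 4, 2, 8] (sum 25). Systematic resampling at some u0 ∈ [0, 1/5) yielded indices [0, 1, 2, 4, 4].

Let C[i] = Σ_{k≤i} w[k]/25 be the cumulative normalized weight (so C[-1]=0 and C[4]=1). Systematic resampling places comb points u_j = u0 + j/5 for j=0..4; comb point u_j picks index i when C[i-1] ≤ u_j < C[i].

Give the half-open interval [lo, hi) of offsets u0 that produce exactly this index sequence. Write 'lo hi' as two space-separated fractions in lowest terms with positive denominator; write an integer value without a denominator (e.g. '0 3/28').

C = [9/25, 11/25, 3/5, 17/25, 1]
j=0 picked index 0: u0 ∈ [0, 9/25)
j=1 picked index 1: u0 ∈ [4/25, 6/25)
j=2 picked index 2: u0 ∈ [1/25, 1/5)
j=3 picked index 4: u0 ∈ [2/25, 2/5)
j=4 picked index 4: u0 ∈ [-3/25, 1/5)
intersection: [4/25, 1/5)

4/25 1/5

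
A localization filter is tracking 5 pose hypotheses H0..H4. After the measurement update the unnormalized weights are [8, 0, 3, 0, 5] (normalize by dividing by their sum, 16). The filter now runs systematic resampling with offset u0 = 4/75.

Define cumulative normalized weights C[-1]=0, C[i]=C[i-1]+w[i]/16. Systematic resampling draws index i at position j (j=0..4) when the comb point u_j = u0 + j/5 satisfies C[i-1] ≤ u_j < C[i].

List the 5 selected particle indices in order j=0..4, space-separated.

C = [1/2, 1/2, 11/16, 11/16, 1]
j=0: u_0=4/75 ∈ [0, 1/2) → index 0
j=1: u_1=19/75 ∈ [0, 1/2) → index 0
j=2: u_2=34/75 ∈ [0, 1/2) → index 0
j=3: u_3=49/75 ∈ [1/2, 11/16) → index 2
j=4: u_4=64/75 ∈ [11/16, 1) → index 4

0 0 0 2 4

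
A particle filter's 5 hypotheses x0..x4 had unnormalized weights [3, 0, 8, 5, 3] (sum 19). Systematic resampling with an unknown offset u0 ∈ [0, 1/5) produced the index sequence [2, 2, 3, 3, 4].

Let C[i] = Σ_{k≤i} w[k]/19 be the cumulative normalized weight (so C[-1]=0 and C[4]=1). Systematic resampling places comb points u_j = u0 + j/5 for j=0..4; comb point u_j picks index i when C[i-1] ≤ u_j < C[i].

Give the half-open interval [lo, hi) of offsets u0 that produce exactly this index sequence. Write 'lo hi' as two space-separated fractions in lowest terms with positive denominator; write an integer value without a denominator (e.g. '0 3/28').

C = [3/19, 3/19, 11/19, 16/19, 1]
j=0 picked index 2: u0 ∈ [3/19, 11/19)
j=1 picked index 2: u0 ∈ [-4/95, 36/95)
j=2 picked index 3: u0 ∈ [17/95, 42/95)
j=3 picked index 3: u0 ∈ [-2/95, 23/95)
j=4 picked index 4: u0 ∈ [4/95, 1/5)
intersection: [17/95, 1/5)

17/95 1/5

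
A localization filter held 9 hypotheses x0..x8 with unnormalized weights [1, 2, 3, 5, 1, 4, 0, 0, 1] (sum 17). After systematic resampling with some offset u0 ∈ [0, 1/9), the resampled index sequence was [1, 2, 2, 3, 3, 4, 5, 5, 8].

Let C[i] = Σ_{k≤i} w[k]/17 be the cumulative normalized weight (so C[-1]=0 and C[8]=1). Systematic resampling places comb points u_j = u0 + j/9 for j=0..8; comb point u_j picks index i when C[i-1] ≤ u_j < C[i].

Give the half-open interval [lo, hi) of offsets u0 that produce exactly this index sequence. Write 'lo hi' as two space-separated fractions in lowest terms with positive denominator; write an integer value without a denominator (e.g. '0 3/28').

14/153 1/9

C = [1/17, 3/17, 6/17, 11/17, 12/17, 16/17, 16/17, 16/17, 1]
j=0 picked index 1: u0 ∈ [1/17, 3/17)
j=1 picked index 2: u0 ∈ [10/153, 37/153)
j=2 picked index 2: u0 ∈ [-7/153, 20/153)
j=3 picked index 3: u0 ∈ [1/51, 16/51)
j=4 picked index 3: u0 ∈ [-14/153, 31/153)
j=5 picked index 4: u0 ∈ [14/153, 23/153)
j=6 picked index 5: u0 ∈ [2/51, 14/51)
j=7 picked index 5: u0 ∈ [-11/153, 25/153)
j=8 picked index 8: u0 ∈ [8/153, 1/9)
intersection: [14/153, 1/9)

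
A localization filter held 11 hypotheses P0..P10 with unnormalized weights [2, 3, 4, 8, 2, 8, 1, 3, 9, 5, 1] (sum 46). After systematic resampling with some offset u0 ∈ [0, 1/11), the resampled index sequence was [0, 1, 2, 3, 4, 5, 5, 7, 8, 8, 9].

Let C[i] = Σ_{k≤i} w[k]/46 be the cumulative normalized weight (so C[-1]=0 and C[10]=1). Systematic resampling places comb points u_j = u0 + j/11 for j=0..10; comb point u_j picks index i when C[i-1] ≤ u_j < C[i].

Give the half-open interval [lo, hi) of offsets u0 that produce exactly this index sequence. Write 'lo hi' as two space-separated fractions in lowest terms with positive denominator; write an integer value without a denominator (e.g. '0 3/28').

3/506 7/506

C = [1/23, 5/46, 9/46, 17/46, 19/46, 27/46, 14/23, 31/46, 20/23, 45/46, 1]
j=0 picked index 0: u0 ∈ [0, 1/23)
j=1 picked index 1: u0 ∈ [-12/253, 9/506)
j=2 picked index 2: u0 ∈ [-37/506, 7/506)
j=3 picked index 3: u0 ∈ [-39/506, 49/506)
j=4 picked index 4: u0 ∈ [3/506, 25/506)
j=5 picked index 5: u0 ∈ [-21/506, 67/506)
j=6 picked index 5: u0 ∈ [-67/506, 21/506)
j=7 picked index 7: u0 ∈ [-7/253, 19/506)
j=8 picked index 8: u0 ∈ [-27/506, 36/253)
j=9 picked index 8: u0 ∈ [-73/506, 13/253)
j=10 picked index 9: u0 ∈ [-10/253, 35/506)
intersection: [3/506, 7/506)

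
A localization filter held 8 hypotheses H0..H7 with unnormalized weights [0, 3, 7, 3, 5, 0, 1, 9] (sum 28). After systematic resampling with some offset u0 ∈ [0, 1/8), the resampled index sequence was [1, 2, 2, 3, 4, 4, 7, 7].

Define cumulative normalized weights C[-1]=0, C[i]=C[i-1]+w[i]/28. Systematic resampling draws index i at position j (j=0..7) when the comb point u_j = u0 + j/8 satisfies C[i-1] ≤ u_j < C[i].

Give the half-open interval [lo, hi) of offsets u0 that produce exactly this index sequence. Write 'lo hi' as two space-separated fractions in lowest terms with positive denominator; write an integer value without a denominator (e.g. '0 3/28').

C = [0, 3/28, 5/14, 13/28, 9/14, 9/14, 19/28, 1]
j=0 picked index 1: u0 ∈ [0, 3/28)
j=1 picked index 2: u0 ∈ [-1/56, 13/56)
j=2 picked index 2: u0 ∈ [-1/7, 3/28)
j=3 picked index 3: u0 ∈ [-1/56, 5/56)
j=4 picked index 4: u0 ∈ [-1/28, 1/7)
j=5 picked index 4: u0 ∈ [-9/56, 1/56)
j=6 picked index 7: u0 ∈ [-1/14, 1/4)
j=7 picked index 7: u0 ∈ [-11/56, 1/8)
intersection: [0, 1/56)

0 1/56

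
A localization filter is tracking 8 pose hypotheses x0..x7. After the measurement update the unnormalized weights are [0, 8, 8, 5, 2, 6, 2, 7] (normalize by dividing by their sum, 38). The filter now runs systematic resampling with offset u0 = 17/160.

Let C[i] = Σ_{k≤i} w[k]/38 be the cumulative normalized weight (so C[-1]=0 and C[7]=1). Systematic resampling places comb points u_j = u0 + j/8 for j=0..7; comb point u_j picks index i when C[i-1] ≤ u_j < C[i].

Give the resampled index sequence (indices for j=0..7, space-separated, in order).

C = [0, 4/19, 8/19, 21/38, 23/38, 29/38, 31/38, 1]
j=0: u_0=17/160 ∈ [0, 4/19) → index 1
j=1: u_1=37/160 ∈ [4/19, 8/19) → index 2
j=2: u_2=57/160 ∈ [4/19, 8/19) → index 2
j=3: u_3=77/160 ∈ [8/19, 21/38) → index 3
j=4: u_4=97/160 ∈ [23/38, 29/38) → index 5
j=5: u_5=117/160 ∈ [23/38, 29/38) → index 5
j=6: u_6=137/160 ∈ [31/38, 1) → index 7
j=7: u_7=157/160 ∈ [31/38, 1) → index 7

1 2 2 3 5 5 7 7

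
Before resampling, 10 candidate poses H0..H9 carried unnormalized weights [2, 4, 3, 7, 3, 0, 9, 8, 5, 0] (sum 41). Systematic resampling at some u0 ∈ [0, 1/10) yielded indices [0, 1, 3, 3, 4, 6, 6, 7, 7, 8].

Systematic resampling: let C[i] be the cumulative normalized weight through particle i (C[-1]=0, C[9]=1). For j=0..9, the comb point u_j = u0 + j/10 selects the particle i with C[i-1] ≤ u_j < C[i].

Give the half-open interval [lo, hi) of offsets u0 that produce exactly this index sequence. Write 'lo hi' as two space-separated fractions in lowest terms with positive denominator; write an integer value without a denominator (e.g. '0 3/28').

4/205 19/410

C = [2/41, 6/41, 9/41, 16/41, 19/41, 19/41, 28/41, 36/41, 1, 1]
j=0 picked index 0: u0 ∈ [0, 2/41)
j=1 picked index 1: u0 ∈ [-21/410, 19/410)
j=2 picked index 3: u0 ∈ [4/205, 39/205)
j=3 picked index 3: u0 ∈ [-33/410, 37/410)
j=4 picked index 4: u0 ∈ [-2/205, 13/205)
j=5 picked index 6: u0 ∈ [-3/82, 15/82)
j=6 picked index 6: u0 ∈ [-28/205, 17/205)
j=7 picked index 7: u0 ∈ [-7/410, 73/410)
j=8 picked index 7: u0 ∈ [-24/205, 16/205)
j=9 picked index 8: u0 ∈ [-9/410, 1/10)
intersection: [4/205, 19/410)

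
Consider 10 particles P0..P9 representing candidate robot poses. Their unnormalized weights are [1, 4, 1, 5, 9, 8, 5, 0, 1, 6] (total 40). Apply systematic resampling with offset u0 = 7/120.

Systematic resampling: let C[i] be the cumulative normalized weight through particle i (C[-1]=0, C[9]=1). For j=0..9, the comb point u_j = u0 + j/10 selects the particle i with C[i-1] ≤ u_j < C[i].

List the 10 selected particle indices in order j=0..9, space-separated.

C = [1/40, 1/8, 3/20, 11/40, 1/2, 7/10, 33/40, 33/40, 17/20, 1]
j=0: u_0=7/120 ∈ [1/40, 1/8) → index 1
j=1: u_1=19/120 ∈ [3/20, 11/40) → index 3
j=2: u_2=31/120 ∈ [3/20, 11/40) → index 3
j=3: u_3=43/120 ∈ [11/40, 1/2) → index 4
j=4: u_4=11/24 ∈ [11/40, 1/2) → index 4
j=5: u_5=67/120 ∈ [1/2, 7/10) → index 5
j=6: u_6=79/120 ∈ [1/2, 7/10) → index 5
j=7: u_7=91/120 ∈ [7/10, 33/40) → index 6
j=8: u_8=103/120 ∈ [17/20, 1) → index 9
j=9: u_9=23/24 ∈ [17/20, 1) → index 9

1 3 3 4 4 5 5 6 9 9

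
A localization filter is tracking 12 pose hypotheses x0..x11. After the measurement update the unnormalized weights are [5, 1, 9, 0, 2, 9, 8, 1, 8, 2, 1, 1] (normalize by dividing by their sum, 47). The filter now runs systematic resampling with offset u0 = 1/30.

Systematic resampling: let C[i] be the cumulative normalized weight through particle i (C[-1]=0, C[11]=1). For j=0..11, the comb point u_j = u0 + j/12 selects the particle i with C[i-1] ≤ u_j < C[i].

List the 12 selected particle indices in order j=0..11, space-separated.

0 1 2 2 5 5 5 6 6 8 8 9

C = [5/47, 6/47, 15/47, 15/47, 17/47, 26/47, 34/47, 35/47, 43/47, 45/47, 46/47, 1]
j=0: u_0=1/30 ∈ [0, 5/47) → index 0
j=1: u_1=7/60 ∈ [5/47, 6/47) → index 1
j=2: u_2=1/5 ∈ [6/47, 15/47) → index 2
j=3: u_3=17/60 ∈ [6/47, 15/47) → index 2
j=4: u_4=11/30 ∈ [17/47, 26/47) → index 5
j=5: u_5=9/20 ∈ [17/47, 26/47) → index 5
j=6: u_6=8/15 ∈ [17/47, 26/47) → index 5
j=7: u_7=37/60 ∈ [26/47, 34/47) → index 6
j=8: u_8=7/10 ∈ [26/47, 34/47) → index 6
j=9: u_9=47/60 ∈ [35/47, 43/47) → index 8
j=10: u_10=13/15 ∈ [35/47, 43/47) → index 8
j=11: u_11=19/20 ∈ [43/47, 45/47) → index 9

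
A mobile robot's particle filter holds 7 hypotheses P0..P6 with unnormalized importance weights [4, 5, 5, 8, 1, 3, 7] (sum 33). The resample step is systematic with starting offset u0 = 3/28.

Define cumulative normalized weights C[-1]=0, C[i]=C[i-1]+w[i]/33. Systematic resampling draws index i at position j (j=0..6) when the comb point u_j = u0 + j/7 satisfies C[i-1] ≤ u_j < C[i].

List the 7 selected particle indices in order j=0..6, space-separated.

0 1 2 3 4 6 6

C = [4/33, 3/11, 14/33, 2/3, 23/33, 26/33, 1]
j=0: u_0=3/28 ∈ [0, 4/33) → index 0
j=1: u_1=1/4 ∈ [4/33, 3/11) → index 1
j=2: u_2=11/28 ∈ [3/11, 14/33) → index 2
j=3: u_3=15/28 ∈ [14/33, 2/3) → index 3
j=4: u_4=19/28 ∈ [2/3, 23/33) → index 4
j=5: u_5=23/28 ∈ [26/33, 1) → index 6
j=6: u_6=27/28 ∈ [26/33, 1) → index 6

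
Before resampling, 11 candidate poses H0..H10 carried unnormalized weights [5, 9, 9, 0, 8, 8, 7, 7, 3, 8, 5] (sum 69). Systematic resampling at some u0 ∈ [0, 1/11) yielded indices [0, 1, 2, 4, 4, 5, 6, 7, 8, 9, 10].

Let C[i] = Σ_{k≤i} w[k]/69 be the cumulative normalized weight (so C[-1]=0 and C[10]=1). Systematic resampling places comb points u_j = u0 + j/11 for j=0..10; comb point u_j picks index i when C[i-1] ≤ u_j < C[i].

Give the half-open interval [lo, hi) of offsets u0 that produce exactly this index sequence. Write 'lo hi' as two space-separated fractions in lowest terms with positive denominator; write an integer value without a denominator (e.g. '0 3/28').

C = [5/69, 14/69, 1/3, 1/3, 31/69, 13/23, 2/3, 53/69, 56/69, 64/69, 1]
j=0 picked index 0: u0 ∈ [0, 5/69)
j=1 picked index 1: u0 ∈ [-14/759, 85/759)
j=2 picked index 2: u0 ∈ [16/759, 5/33)
j=3 picked index 4: u0 ∈ [2/33, 134/759)
j=4 picked index 4: u0 ∈ [-1/33, 65/759)
j=5 picked index 5: u0 ∈ [-4/759, 28/253)
j=6 picked index 6: u0 ∈ [5/253, 4/33)
j=7 picked index 7: u0 ∈ [1/33, 100/759)
j=8 picked index 8: u0 ∈ [31/759, 64/759)
j=9 picked index 9: u0 ∈ [-5/759, 83/759)
j=10 picked index 10: u0 ∈ [14/759, 1/11)
intersection: [2/33, 5/69)

2/33 5/69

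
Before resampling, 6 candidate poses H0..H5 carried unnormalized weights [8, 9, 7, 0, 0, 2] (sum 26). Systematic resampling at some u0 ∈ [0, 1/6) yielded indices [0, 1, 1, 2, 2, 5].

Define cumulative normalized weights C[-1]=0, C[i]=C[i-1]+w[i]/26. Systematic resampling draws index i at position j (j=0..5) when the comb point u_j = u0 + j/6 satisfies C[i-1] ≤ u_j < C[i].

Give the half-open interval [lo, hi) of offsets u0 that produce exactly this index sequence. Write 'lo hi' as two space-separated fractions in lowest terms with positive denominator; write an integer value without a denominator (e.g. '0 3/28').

2/13 1/6

C = [4/13, 17/26, 12/13, 12/13, 12/13, 1]
j=0 picked index 0: u0 ∈ [0, 4/13)
j=1 picked index 1: u0 ∈ [11/78, 19/39)
j=2 picked index 1: u0 ∈ [-1/39, 25/78)
j=3 picked index 2: u0 ∈ [2/13, 11/26)
j=4 picked index 2: u0 ∈ [-1/78, 10/39)
j=5 picked index 5: u0 ∈ [7/78, 1/6)
intersection: [2/13, 1/6)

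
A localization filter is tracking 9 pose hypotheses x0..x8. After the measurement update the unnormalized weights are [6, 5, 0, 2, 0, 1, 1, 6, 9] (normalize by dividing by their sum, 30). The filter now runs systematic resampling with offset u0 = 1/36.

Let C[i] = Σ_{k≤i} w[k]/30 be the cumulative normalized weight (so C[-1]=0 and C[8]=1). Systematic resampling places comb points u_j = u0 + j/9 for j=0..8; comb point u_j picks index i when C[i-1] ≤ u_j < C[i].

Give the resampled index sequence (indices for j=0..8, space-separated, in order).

0 0 1 1 6 7 7 8 8

C = [1/5, 11/30, 11/30, 13/30, 13/30, 7/15, 1/2, 7/10, 1]
j=0: u_0=1/36 ∈ [0, 1/5) → index 0
j=1: u_1=5/36 ∈ [0, 1/5) → index 0
j=2: u_2=1/4 ∈ [1/5, 11/30) → index 1
j=3: u_3=13/36 ∈ [1/5, 11/30) → index 1
j=4: u_4=17/36 ∈ [7/15, 1/2) → index 6
j=5: u_5=7/12 ∈ [1/2, 7/10) → index 7
j=6: u_6=25/36 ∈ [1/2, 7/10) → index 7
j=7: u_7=29/36 ∈ [7/10, 1) → index 8
j=8: u_8=11/12 ∈ [7/10, 1) → index 8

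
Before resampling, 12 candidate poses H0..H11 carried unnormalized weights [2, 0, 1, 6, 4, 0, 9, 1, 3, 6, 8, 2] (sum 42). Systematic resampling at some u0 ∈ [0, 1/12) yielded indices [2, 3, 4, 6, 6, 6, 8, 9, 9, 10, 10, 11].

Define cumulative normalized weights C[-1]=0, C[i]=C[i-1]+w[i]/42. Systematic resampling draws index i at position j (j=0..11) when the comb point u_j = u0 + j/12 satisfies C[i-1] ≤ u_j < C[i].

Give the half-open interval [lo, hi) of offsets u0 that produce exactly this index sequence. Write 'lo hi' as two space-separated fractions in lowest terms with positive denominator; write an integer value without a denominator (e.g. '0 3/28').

C = [1/21, 1/21, 1/14, 3/14, 13/42, 13/42, 11/21, 23/42, 13/21, 16/21, 20/21, 1]
j=0 picked index 2: u0 ∈ [1/21, 1/14)
j=1 picked index 3: u0 ∈ [-1/84, 11/84)
j=2 picked index 4: u0 ∈ [1/21, 1/7)
j=3 picked index 6: u0 ∈ [5/84, 23/84)
j=4 picked index 6: u0 ∈ [-1/42, 4/21)
j=5 picked index 6: u0 ∈ [-3/28, 3/28)
j=6 picked index 8: u0 ∈ [1/21, 5/42)
j=7 picked index 9: u0 ∈ [1/28, 5/28)
j=8 picked index 9: u0 ∈ [-1/21, 2/21)
j=9 picked index 10: u0 ∈ [1/84, 17/84)
j=10 picked index 10: u0 ∈ [-1/14, 5/42)
j=11 picked index 11: u0 ∈ [1/28, 1/12)
intersection: [5/84, 1/14)

5/84 1/14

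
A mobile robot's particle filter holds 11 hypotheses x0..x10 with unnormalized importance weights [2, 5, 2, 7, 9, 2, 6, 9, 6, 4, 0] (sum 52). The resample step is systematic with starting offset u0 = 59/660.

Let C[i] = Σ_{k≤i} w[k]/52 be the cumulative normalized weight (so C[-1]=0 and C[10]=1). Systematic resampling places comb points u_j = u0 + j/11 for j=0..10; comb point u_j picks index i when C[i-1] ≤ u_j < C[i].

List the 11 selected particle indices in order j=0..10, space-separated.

C = [1/26, 7/52, 9/52, 4/13, 25/52, 27/52, 33/52, 21/26, 12/13, 1, 1]
j=0: u_0=59/660 ∈ [1/26, 7/52) → index 1
j=1: u_1=119/660 ∈ [9/52, 4/13) → index 3
j=2: u_2=179/660 ∈ [9/52, 4/13) → index 3
j=3: u_3=239/660 ∈ [4/13, 25/52) → index 4
j=4: u_4=299/660 ∈ [4/13, 25/52) → index 4
j=5: u_5=359/660 ∈ [27/52, 33/52) → index 6
j=6: u_6=419/660 ∈ [33/52, 21/26) → index 7
j=7: u_7=479/660 ∈ [33/52, 21/26) → index 7
j=8: u_8=49/60 ∈ [21/26, 12/13) → index 8
j=9: u_9=599/660 ∈ [21/26, 12/13) → index 8
j=10: u_10=659/660 ∈ [12/13, 1) → index 9

1 3 3 4 4 6 7 7 8 8 9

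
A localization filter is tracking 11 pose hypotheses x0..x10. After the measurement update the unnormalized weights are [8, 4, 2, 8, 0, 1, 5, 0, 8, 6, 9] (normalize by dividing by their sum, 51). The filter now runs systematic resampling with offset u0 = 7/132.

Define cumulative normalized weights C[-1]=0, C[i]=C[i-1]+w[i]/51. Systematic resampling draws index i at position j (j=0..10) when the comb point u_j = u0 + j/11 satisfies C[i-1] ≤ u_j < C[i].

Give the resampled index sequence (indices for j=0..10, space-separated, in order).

C = [8/51, 4/17, 14/51, 22/51, 22/51, 23/51, 28/51, 28/51, 12/17, 14/17, 1]
j=0: u_0=7/132 ∈ [0, 8/51) → index 0
j=1: u_1=19/132 ∈ [0, 8/51) → index 0
j=2: u_2=31/132 ∈ [8/51, 4/17) → index 1
j=3: u_3=43/132 ∈ [14/51, 22/51) → index 3
j=4: u_4=5/12 ∈ [14/51, 22/51) → index 3
j=5: u_5=67/132 ∈ [23/51, 28/51) → index 6
j=6: u_6=79/132 ∈ [28/51, 12/17) → index 8
j=7: u_7=91/132 ∈ [28/51, 12/17) → index 8
j=8: u_8=103/132 ∈ [12/17, 14/17) → index 9
j=9: u_9=115/132 ∈ [14/17, 1) → index 10
j=10: u_10=127/132 ∈ [14/17, 1) → index 10

0 0 1 3 3 6 8 8 9 10 10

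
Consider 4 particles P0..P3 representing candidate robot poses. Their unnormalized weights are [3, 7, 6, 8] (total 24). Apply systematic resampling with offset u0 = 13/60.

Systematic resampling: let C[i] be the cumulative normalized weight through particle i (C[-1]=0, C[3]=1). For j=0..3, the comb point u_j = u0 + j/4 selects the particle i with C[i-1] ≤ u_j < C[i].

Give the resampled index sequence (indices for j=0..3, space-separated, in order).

1 2 3 3

C = [1/8, 5/12, 2/3, 1]
j=0: u_0=13/60 ∈ [1/8, 5/12) → index 1
j=1: u_1=7/15 ∈ [5/12, 2/3) → index 2
j=2: u_2=43/60 ∈ [2/3, 1) → index 3
j=3: u_3=29/30 ∈ [2/3, 1) → index 3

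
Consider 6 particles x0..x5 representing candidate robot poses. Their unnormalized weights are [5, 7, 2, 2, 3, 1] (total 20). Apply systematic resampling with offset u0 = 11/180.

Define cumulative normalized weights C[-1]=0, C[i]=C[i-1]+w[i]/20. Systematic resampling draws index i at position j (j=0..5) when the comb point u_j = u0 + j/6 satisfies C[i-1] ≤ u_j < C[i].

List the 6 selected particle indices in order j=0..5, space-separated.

C = [1/4, 3/5, 7/10, 4/5, 19/20, 1]
j=0: u_0=11/180 ∈ [0, 1/4) → index 0
j=1: u_1=41/180 ∈ [0, 1/4) → index 0
j=2: u_2=71/180 ∈ [1/4, 3/5) → index 1
j=3: u_3=101/180 ∈ [1/4, 3/5) → index 1
j=4: u_4=131/180 ∈ [7/10, 4/5) → index 3
j=5: u_5=161/180 ∈ [4/5, 19/20) → index 4

0 0 1 1 3 4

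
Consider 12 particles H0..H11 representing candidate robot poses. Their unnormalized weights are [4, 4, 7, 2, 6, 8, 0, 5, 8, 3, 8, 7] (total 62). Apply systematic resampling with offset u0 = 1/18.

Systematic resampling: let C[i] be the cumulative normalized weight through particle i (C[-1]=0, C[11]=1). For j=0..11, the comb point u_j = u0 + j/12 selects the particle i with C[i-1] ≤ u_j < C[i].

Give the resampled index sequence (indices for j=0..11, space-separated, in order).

0 2 2 4 5 5 7 8 9 10 11 11

C = [2/31, 4/31, 15/62, 17/62, 23/62, 1/2, 1/2, 18/31, 22/31, 47/62, 55/62, 1]
j=0: u_0=1/18 ∈ [0, 2/31) → index 0
j=1: u_1=5/36 ∈ [4/31, 15/62) → index 2
j=2: u_2=2/9 ∈ [4/31, 15/62) → index 2
j=3: u_3=11/36 ∈ [17/62, 23/62) → index 4
j=4: u_4=7/18 ∈ [23/62, 1/2) → index 5
j=5: u_5=17/36 ∈ [23/62, 1/2) → index 5
j=6: u_6=5/9 ∈ [1/2, 18/31) → index 7
j=7: u_7=23/36 ∈ [18/31, 22/31) → index 8
j=8: u_8=13/18 ∈ [22/31, 47/62) → index 9
j=9: u_9=29/36 ∈ [47/62, 55/62) → index 10
j=10: u_10=8/9 ∈ [55/62, 1) → index 11
j=11: u_11=35/36 ∈ [55/62, 1) → index 11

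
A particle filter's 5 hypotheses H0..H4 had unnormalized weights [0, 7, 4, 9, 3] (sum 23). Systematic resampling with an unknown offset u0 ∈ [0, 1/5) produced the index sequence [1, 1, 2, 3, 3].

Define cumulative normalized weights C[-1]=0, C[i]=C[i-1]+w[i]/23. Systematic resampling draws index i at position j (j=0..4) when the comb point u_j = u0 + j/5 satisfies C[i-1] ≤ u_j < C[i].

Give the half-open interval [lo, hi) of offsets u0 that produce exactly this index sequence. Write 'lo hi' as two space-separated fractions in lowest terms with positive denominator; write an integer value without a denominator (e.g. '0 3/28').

C = [0, 7/23, 11/23, 20/23, 1]
j=0 picked index 1: u0 ∈ [0, 7/23)
j=1 picked index 1: u0 ∈ [-1/5, 12/115)
j=2 picked index 2: u0 ∈ [-11/115, 9/115)
j=3 picked index 3: u0 ∈ [-14/115, 31/115)
j=4 picked index 3: u0 ∈ [-37/115, 8/115)
intersection: [0, 8/115)

0 8/115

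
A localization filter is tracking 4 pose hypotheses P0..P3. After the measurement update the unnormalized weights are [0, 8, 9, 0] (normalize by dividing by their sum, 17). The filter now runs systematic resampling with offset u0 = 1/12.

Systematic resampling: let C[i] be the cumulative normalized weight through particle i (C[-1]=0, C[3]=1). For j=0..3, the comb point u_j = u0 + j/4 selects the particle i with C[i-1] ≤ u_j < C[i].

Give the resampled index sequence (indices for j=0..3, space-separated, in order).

1 1 2 2

C = [0, 8/17, 1, 1]
j=0: u_0=1/12 ∈ [0, 8/17) → index 1
j=1: u_1=1/3 ∈ [0, 8/17) → index 1
j=2: u_2=7/12 ∈ [8/17, 1) → index 2
j=3: u_3=5/6 ∈ [8/17, 1) → index 2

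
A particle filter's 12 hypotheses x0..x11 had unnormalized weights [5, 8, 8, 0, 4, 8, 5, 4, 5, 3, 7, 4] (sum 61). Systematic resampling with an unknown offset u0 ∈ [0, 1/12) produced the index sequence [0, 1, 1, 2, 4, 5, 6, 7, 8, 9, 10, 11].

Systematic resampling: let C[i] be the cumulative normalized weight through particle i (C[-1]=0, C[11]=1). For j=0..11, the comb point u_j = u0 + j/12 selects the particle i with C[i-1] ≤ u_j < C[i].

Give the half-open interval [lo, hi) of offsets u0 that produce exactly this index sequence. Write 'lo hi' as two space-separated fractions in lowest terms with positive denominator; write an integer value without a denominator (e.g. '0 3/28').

5/122 17/366

C = [5/61, 13/61, 21/61, 21/61, 25/61, 33/61, 38/61, 42/61, 47/61, 50/61, 57/61, 1]
j=0 picked index 0: u0 ∈ [0, 5/61)
j=1 picked index 1: u0 ∈ [-1/732, 95/732)
j=2 picked index 1: u0 ∈ [-31/366, 17/366)
j=3 picked index 2: u0 ∈ [-9/244, 23/244)
j=4 picked index 4: u0 ∈ [2/183, 14/183)
j=5 picked index 5: u0 ∈ [-5/732, 91/732)
j=6 picked index 6: u0 ∈ [5/122, 15/122)
j=7 picked index 7: u0 ∈ [29/732, 77/732)
j=8 picked index 8: u0 ∈ [4/183, 19/183)
j=9 picked index 9: u0 ∈ [5/244, 17/244)
j=10 picked index 10: u0 ∈ [-5/366, 37/366)
j=11 picked index 11: u0 ∈ [13/732, 1/12)
intersection: [5/122, 17/366)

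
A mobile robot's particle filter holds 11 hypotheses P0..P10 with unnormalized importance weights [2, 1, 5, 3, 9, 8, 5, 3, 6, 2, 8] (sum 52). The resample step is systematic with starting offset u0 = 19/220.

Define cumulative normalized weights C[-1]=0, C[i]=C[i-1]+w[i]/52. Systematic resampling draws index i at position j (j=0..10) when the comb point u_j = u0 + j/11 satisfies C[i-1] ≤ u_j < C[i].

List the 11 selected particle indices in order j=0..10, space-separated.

2 3 4 4 5 6 6 8 9 10 10

C = [1/26, 3/52, 2/13, 11/52, 5/13, 7/13, 33/52, 9/13, 21/26, 11/13, 1]
j=0: u_0=19/220 ∈ [3/52, 2/13) → index 2
j=1: u_1=39/220 ∈ [2/13, 11/52) → index 3
j=2: u_2=59/220 ∈ [11/52, 5/13) → index 4
j=3: u_3=79/220 ∈ [11/52, 5/13) → index 4
j=4: u_4=9/20 ∈ [5/13, 7/13) → index 5
j=5: u_5=119/220 ∈ [7/13, 33/52) → index 6
j=6: u_6=139/220 ∈ [7/13, 33/52) → index 6
j=7: u_7=159/220 ∈ [9/13, 21/26) → index 8
j=8: u_8=179/220 ∈ [21/26, 11/13) → index 9
j=9: u_9=199/220 ∈ [11/13, 1) → index 10
j=10: u_10=219/220 ∈ [11/13, 1) → index 10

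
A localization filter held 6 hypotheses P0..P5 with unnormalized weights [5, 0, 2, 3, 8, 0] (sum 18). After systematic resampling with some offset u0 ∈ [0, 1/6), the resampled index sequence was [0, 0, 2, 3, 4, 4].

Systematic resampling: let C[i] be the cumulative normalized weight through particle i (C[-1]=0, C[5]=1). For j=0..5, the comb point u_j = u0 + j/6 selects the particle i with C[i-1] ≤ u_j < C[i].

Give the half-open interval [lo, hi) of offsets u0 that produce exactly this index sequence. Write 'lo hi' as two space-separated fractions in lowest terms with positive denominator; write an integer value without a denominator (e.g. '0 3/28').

C = [5/18, 5/18, 7/18, 5/9, 1, 1]
j=0 picked index 0: u0 ∈ [0, 5/18)
j=1 picked index 0: u0 ∈ [-1/6, 1/9)
j=2 picked index 2: u0 ∈ [-1/18, 1/18)
j=3 picked index 3: u0 ∈ [-1/9, 1/18)
j=4 picked index 4: u0 ∈ [-1/9, 1/3)
j=5 picked index 4: u0 ∈ [-5/18, 1/6)
intersection: [0, 1/18)

0 1/18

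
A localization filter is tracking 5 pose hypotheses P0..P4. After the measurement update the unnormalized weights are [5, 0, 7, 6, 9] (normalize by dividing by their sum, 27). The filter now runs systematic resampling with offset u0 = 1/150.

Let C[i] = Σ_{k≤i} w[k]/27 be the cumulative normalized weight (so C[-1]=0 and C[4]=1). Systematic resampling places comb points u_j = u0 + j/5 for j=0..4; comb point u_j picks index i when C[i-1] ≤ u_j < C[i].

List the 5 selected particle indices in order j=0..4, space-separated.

C = [5/27, 5/27, 4/9, 2/3, 1]
j=0: u_0=1/150 ∈ [0, 5/27) → index 0
j=1: u_1=31/150 ∈ [5/27, 4/9) → index 2
j=2: u_2=61/150 ∈ [5/27, 4/9) → index 2
j=3: u_3=91/150 ∈ [4/9, 2/3) → index 3
j=4: u_4=121/150 ∈ [2/3, 1) → index 4

0 2 2 3 4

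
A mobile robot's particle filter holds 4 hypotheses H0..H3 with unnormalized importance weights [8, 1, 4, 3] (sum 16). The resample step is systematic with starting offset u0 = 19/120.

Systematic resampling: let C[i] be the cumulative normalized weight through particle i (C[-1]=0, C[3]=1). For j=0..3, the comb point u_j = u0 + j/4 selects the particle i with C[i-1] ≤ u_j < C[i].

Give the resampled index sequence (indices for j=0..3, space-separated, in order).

0 0 2 3

C = [1/2, 9/16, 13/16, 1]
j=0: u_0=19/120 ∈ [0, 1/2) → index 0
j=1: u_1=49/120 ∈ [0, 1/2) → index 0
j=2: u_2=79/120 ∈ [9/16, 13/16) → index 2
j=3: u_3=109/120 ∈ [13/16, 1) → index 3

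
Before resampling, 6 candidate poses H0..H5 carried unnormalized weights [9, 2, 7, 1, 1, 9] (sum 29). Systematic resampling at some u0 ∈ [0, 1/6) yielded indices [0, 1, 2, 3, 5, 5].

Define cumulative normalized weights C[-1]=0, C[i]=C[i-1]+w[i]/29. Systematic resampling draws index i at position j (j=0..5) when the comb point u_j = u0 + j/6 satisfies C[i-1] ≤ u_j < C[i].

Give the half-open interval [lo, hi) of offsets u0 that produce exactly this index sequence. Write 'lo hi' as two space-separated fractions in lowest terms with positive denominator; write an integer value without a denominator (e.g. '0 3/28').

C = [9/29, 11/29, 18/29, 19/29, 20/29, 1]
j=0 picked index 0: u0 ∈ [0, 9/29)
j=1 picked index 1: u0 ∈ [25/174, 37/174)
j=2 picked index 2: u0 ∈ [4/87, 25/87)
j=3 picked index 3: u0 ∈ [7/58, 9/58)
j=4 picked index 5: u0 ∈ [2/87, 1/3)
j=5 picked index 5: u0 ∈ [-25/174, 1/6)
intersection: [25/174, 9/58)

25/174 9/58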